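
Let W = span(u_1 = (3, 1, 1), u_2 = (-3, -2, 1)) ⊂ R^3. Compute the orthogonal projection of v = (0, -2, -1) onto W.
proj_W(v) = (-5/6, -1/3, -1/6)

Set up U = [u_1 | ... | u_2] ∈ R^(3×2). The projector onto W = col(U) is P = U (U^T U)^(-1) U^T.
Compute U^T U =
  [11, -10]
  [-10, 14],
and U^T v = (-3, 3).
Solve U^T U · c = U^T v for the coefficients: c = (-2/9, 1/18). The projection is proj_W(v) = U c.
Check: (v - proj_W(v)) · u_1 = 0  (should be 0).
Check: (v - proj_W(v)) · u_2 = 0  (should be 0).
Result: proj_W(v) = (-5/6, -1/3, -1/6).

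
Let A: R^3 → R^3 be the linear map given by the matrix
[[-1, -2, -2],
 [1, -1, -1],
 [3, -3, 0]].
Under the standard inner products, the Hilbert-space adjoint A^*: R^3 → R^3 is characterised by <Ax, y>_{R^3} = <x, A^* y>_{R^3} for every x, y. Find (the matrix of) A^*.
A^* = A^T =
[[-1, 1, 3],
 [-2, -1, -3],
 [-2, -1, 0]]

For real matrices with standard dot products, the defining identity <Ax, y> = <x, A^* y> gives (Ax)^T y = x^T (A^*) y, i.e. x^T A^T y = x^T (A^*) y. Since this holds for all x, y, we must have A^* = A^T. Therefore
A^* =
[[-1, 1, 3],
 [-2, -1, -3],
 [-2, -1, 0]].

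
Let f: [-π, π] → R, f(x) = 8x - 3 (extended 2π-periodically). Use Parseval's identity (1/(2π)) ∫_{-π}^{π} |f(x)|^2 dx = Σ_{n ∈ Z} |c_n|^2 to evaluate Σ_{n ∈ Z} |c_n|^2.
Σ |c_n|^2 = 64π^2/3 + 9

Expand and integrate term by term over [-π, π]:
  ∫ (8x)^2 dx = 64·(2π^3/3); ∫ 2·8·(-3)·x dx = 0 (odd integrand); ∫ (-3)^2 dx = 9·2π.
So (1/(2π)) ∫_{-π}^{π} (8x - 3)^2 dx = 64π^2/3 + 9 = 64π^2/3 + 9.
Parseval ⇒ Σ |c_n|^2 = 64π^2/3 + 9.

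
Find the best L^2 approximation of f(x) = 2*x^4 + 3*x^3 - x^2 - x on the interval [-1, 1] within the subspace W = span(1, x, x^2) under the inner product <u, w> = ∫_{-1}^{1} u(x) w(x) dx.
g(x) = 5*x^2/7 + 4*x/5 - 6/35

The best approximation g ∈ W is the orthogonal projection of f onto W. Writing g = a_0 + a_1 x + a_2 x^2, the coefficients solve the normal equations G · a = b where
  G_{ij} = <φ_i, φ_j> and b_i = <f, φ_i>, with φ_0 = 1, φ_1 = x, φ_2 = x^2.
G =
  [2, 0, 2/3]
  [0, 2/3, 0]
  [2/3, 0, 2/5],
b = (2/15, 8/15, 6/35).
Solving gives a_0 = -6/35, a_1 = 4/5, a_2 = 5/7, so
  g(x) = 5*x^2/7 + 4*x/5 - 6/35.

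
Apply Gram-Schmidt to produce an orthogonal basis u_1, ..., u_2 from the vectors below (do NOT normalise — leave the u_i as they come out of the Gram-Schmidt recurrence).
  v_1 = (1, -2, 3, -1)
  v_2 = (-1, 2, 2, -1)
Orthogonal basis:
  u_1 = (1, -2, 3, -1)
  u_2 = (-17/15, 34/15, 8/5, -13/15)

Apply the Gram-Schmidt recurrence
  u_1 = v_1
  u_i = v_i − Σ_{j<i} ((v_i · u_j) / (u_j · u_j)) · u_j.

Step by step this gives:
  u_1 = (1, -2, 3, -1)
  u_2 = (-17/15, 34/15, 8/5, -13/15)

Orthogonality check:
  u_2 · u_1 = 0 (should be 0)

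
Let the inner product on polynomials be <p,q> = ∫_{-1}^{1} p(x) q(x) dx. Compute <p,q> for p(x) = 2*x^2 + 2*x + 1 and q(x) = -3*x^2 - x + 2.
<p,q> = 14/15

Expand the product: p(x)·q(x) = -6*x^4 - 8*x^3 - x^2 + 3*x + 2.
∫_{-1}^{1} of each monomial x^k gives [2/(k+1) if k even, 0 if k odd]. Integrating term-by-term (or equivalently evaluating the antiderivative F(x) = -6*x^5/5 - 2*x^4 - x^3/3 + 3*x^2/2 + 2*x at the endpoints):
  F(1) − F(−1) = -1/30 − (-29/30) = 14/15.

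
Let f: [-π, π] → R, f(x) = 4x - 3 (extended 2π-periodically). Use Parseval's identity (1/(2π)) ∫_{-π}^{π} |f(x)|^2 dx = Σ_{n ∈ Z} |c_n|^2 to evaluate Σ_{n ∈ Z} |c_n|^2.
Σ |c_n|^2 = 16π^2/3 + 9

Expand and integrate term by term over [-π, π]:
  ∫ (4x)^2 dx = 16·(2π^3/3); ∫ 2·4·(-3)·x dx = 0 (odd integrand); ∫ (-3)^2 dx = 9·2π.
So (1/(2π)) ∫_{-π}^{π} (4x - 3)^2 dx = 16π^2/3 + 9 = 16π^2/3 + 9.
Parseval ⇒ Σ |c_n|^2 = 16π^2/3 + 9.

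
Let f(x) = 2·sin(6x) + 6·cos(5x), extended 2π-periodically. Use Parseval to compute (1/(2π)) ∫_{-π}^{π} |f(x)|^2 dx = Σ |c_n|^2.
Σ |c_n|^2 = 20

Expand |f|^2 and use orthogonality of {sin(nx), cos(mx)} on [-π, π]:
  ∫_{-π}^{π} sin(nx)^2 dx = π, ∫ cos(mx)^2 dx = π, and cross terms integrate to 0.
So ∫_{-π}^{π} f(x)^2 dx = 2^2 · π + 6^2 · π = (4 + 36)π.
Divide by 2π: (4 + 36)/2 = 20.
By Parseval, this equals Σ |c_n|^2.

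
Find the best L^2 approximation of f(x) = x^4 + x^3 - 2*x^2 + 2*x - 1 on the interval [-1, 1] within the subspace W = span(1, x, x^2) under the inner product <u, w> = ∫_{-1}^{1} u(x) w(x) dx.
g(x) = -8*x^2/7 + 13*x/5 - 38/35

The best approximation g ∈ W is the orthogonal projection of f onto W. Writing g = a_0 + a_1 x + a_2 x^2, the coefficients solve the normal equations G · a = b where
  G_{ij} = <φ_i, φ_j> and b_i = <f, φ_i>, with φ_0 = 1, φ_1 = x, φ_2 = x^2.
G =
  [2, 0, 2/3]
  [0, 2/3, 0]
  [2/3, 0, 2/5],
b = (-44/15, 26/15, -124/105).
Solving gives a_0 = -38/35, a_1 = 13/5, a_2 = -8/7, so
  g(x) = -8*x^2/7 + 13*x/5 - 38/35.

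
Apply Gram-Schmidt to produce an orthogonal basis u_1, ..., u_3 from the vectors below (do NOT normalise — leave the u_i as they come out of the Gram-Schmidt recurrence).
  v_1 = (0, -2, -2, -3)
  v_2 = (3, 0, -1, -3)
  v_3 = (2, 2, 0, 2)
Orthogonal basis:
  u_1 = (0, -2, -2, -3)
  u_2 = (3, 22/17, 5/17, -18/17)
  u_3 = (37/101, 12/101, -135/101, 82/101)

Apply the Gram-Schmidt recurrence
  u_1 = v_1
  u_i = v_i − Σ_{j<i} ((v_i · u_j) / (u_j · u_j)) · u_j.

Step by step this gives:
  u_1 = (0, -2, -2, -3)
  u_2 = (3, 22/17, 5/17, -18/17)
  u_3 = (37/101, 12/101, -135/101, 82/101)

Orthogonality check:
  u_2 · u_1 = 0 (should be 0)
  u_3 · u_1 = 0 (should be 0)
  u_3 · u_2 = 0 (should be 0)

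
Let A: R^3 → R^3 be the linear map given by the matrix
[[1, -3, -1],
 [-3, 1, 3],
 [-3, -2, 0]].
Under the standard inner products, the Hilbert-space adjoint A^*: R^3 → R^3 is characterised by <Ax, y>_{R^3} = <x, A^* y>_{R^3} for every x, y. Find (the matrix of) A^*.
A^* = A^T =
[[1, -3, -3],
 [-3, 1, -2],
 [-1, 3, 0]]

For real matrices with standard dot products, the defining identity <Ax, y> = <x, A^* y> gives (Ax)^T y = x^T (A^*) y, i.e. x^T A^T y = x^T (A^*) y. Since this holds for all x, y, we must have A^* = A^T. Therefore
A^* =
[[1, -3, -3],
 [-3, 1, -2],
 [-1, 3, 0]].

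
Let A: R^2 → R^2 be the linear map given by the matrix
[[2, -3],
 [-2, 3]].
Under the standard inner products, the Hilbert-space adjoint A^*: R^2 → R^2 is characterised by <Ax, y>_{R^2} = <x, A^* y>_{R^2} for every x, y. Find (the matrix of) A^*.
A^* = A^T =
[[2, -2],
 [-3, 3]]

For real matrices with standard dot products, the defining identity <Ax, y> = <x, A^* y> gives (Ax)^T y = x^T (A^*) y, i.e. x^T A^T y = x^T (A^*) y. Since this holds for all x, y, we must have A^* = A^T. Therefore
A^* =
[[2, -2],
 [-3, 3]].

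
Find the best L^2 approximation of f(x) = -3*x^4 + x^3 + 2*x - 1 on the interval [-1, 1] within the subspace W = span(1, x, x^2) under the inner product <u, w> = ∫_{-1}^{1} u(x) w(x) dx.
g(x) = -18*x^2/7 + 13*x/5 - 26/35

The best approximation g ∈ W is the orthogonal projection of f onto W. Writing g = a_0 + a_1 x + a_2 x^2, the coefficients solve the normal equations G · a = b where
  G_{ij} = <φ_i, φ_j> and b_i = <f, φ_i>, with φ_0 = 1, φ_1 = x, φ_2 = x^2.
G =
  [2, 0, 2/3]
  [0, 2/3, 0]
  [2/3, 0, 2/5],
b = (-16/5, 26/15, -32/21).
Solving gives a_0 = -26/35, a_1 = 13/5, a_2 = -18/7, so
  g(x) = -18*x^2/7 + 13*x/5 - 26/35.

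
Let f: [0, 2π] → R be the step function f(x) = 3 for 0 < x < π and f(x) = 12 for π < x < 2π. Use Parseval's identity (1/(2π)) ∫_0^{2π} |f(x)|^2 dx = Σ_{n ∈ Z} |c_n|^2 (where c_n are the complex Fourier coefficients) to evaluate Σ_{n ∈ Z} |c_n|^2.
Σ |c_n|^2 = 153/2

Parseval equates the L^2 energy of f (normalised by 1/(2π)) with the ℓ^2 sum of its Fourier coefficients: (1/(2π)) ∫_0^{2π} |f|^2 = Σ |c_n|^2.
Compute the left side: (1/(2π)) [∫_0^π 3^2 dx + ∫_π^{2π} 12^2 dx] = (1/(2π)) · (9π + 144π) = (9 + 144)/2 = 153/2.
So Σ_{n ∈ Z} |c_n|^2 = 153/2.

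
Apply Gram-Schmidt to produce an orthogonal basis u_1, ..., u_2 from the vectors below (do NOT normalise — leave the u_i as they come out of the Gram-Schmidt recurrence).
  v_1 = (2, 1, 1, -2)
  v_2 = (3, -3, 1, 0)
Orthogonal basis:
  u_1 = (2, 1, 1, -2)
  u_2 = (11/5, -17/5, 3/5, 4/5)

Apply the Gram-Schmidt recurrence
  u_1 = v_1
  u_i = v_i − Σ_{j<i} ((v_i · u_j) / (u_j · u_j)) · u_j.

Step by step this gives:
  u_1 = (2, 1, 1, -2)
  u_2 = (11/5, -17/5, 3/5, 4/5)

Orthogonality check:
  u_2 · u_1 = 0 (should be 0)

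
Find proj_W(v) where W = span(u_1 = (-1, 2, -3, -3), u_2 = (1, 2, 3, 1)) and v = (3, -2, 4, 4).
proj_W(v) = (3/2, -2, 9/2, 4)

Set up U = [u_1 | ... | u_2] ∈ R^(4×2). The projector onto W = col(U) is P = U (U^T U)^(-1) U^T.
Compute U^T U =
  [23, -9]
  [-9, 15],
and U^T v = (-31, 15).
Solve U^T U · c = U^T v for the coefficients: c = (-5/4, 1/4). The projection is proj_W(v) = U c.
Check: (v - proj_W(v)) · u_1 = 0  (should be 0).
Check: (v - proj_W(v)) · u_2 = 0  (should be 0).
Result: proj_W(v) = (3/2, -2, 9/2, 4).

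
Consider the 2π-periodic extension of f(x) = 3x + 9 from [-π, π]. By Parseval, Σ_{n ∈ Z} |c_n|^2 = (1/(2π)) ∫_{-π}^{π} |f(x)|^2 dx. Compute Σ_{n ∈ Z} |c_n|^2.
Σ |c_n|^2 = 3π^2 + 81

Expand and integrate term by term over [-π, π]:
  ∫ (3x)^2 dx = 9·(2π^3/3); ∫ 2·3·(9)·x dx = 0 (odd integrand); ∫ 9^2 dx = 81·2π.
So (1/(2π)) ∫_{-π}^{π} (3x + 9)^2 dx = 9π^2/3 + 81 = 3π^2 + 81.
Parseval ⇒ Σ |c_n|^2 = 3π^2 + 81.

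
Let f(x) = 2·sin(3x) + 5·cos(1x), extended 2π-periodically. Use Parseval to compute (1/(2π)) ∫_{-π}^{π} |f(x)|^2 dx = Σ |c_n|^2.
Σ |c_n|^2 = 29/2

Expand |f|^2 and use orthogonality of {sin(nx), cos(mx)} on [-π, π]:
  ∫_{-π}^{π} sin(nx)^2 dx = π, ∫ cos(mx)^2 dx = π, and cross terms integrate to 0.
So ∫_{-π}^{π} f(x)^2 dx = 2^2 · π + 5^2 · π = (4 + 25)π.
Divide by 2π: (4 + 25)/2 = 29/2.
By Parseval, this equals Σ |c_n|^2.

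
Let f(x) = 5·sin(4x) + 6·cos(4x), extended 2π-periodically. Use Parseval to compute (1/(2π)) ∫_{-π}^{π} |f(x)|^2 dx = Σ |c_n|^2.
Σ |c_n|^2 = 61/2

Expand |f|^2 and use orthogonality of {sin(nx), cos(mx)} on [-π, π]:
  ∫_{-π}^{π} sin(nx)^2 dx = π, ∫ cos(mx)^2 dx = π, and cross terms integrate to 0.
So ∫_{-π}^{π} f(x)^2 dx = 5^2 · π + 6^2 · π = (25 + 36)π.
Divide by 2π: (25 + 36)/2 = 61/2.
By Parseval, this equals Σ |c_n|^2.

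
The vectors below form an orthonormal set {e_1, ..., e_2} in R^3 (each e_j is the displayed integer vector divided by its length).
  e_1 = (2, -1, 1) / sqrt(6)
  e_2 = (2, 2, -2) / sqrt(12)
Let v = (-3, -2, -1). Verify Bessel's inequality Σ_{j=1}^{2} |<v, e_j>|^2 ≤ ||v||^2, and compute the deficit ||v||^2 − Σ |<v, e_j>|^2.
Σ |<v, e_j>|^2 = 19/2; ||v||^2 = 14; deficit = 9/2

Write each e_j = u_j / sqrt(<u_j, u_j>) where u_j is the displayed integer vector. Then <v, e_j> = <v, u_j> / sqrt(<u_j, u_j>), so |<v, e_j>|^2 = <v, u_j>^2 / <u_j, u_j>.
Coefficients: <v, e_1> = -5/sqrt(6), <v, e_2> = -8/sqrt(12).
Square and sum: Σ |<v, e_j>|^2 = 19/2.
Compute ||v||^2 = v·v = 14.
Deficit = 14 − 19/2 = 9/2 ≥ 0, confirming Bessel's inequality. (The deficit equals ||v − Σ <v,e_j> e_j||^2, the squared distance from v to span{e_j}.)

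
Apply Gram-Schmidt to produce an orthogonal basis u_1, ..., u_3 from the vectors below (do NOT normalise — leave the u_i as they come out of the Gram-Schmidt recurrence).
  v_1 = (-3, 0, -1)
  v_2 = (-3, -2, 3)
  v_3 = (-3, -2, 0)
Orthogonal basis:
  u_1 = (-3, 0, -1)
  u_2 = (-6/5, -2, 18/5)
  u_3 = (9/46, -27/23, -27/46)

Apply the Gram-Schmidt recurrence
  u_1 = v_1
  u_i = v_i − Σ_{j<i} ((v_i · u_j) / (u_j · u_j)) · u_j.

Step by step this gives:
  u_1 = (-3, 0, -1)
  u_2 = (-6/5, -2, 18/5)
  u_3 = (9/46, -27/23, -27/46)

Orthogonality check:
  u_2 · u_1 = 0 (should be 0)
  u_3 · u_1 = 0 (should be 0)
  u_3 · u_2 = 0 (should be 0)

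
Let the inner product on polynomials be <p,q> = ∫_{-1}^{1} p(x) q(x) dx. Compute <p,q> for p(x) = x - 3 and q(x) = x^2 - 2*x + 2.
<p,q> = -46/3

Expand the product: p(x)·q(x) = x^3 - 5*x^2 + 8*x - 6.
∫_{-1}^{1} of each monomial x^k gives [2/(k+1) if k even, 0 if k odd]. Integrating term-by-term (or equivalently evaluating the antiderivative F(x) = x^4/4 - 5*x^3/3 + 4*x^2 - 6*x at the endpoints):
  F(1) − F(−1) = -41/12 − (143/12) = -46/3.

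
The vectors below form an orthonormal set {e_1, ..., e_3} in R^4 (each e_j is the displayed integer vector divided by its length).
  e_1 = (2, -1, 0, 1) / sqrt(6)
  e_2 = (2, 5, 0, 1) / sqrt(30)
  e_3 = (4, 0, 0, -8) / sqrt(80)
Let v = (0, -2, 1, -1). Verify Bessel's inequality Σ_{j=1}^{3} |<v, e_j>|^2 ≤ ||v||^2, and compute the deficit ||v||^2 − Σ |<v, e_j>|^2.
Σ |<v, e_j>|^2 = 5; ||v||^2 = 6; deficit = 1

Write each e_j = u_j / sqrt(<u_j, u_j>) where u_j is the displayed integer vector. Then <v, e_j> = <v, u_j> / sqrt(<u_j, u_j>), so |<v, e_j>|^2 = <v, u_j>^2 / <u_j, u_j>.
Coefficients: <v, e_1> = 1/sqrt(6), <v, e_2> = -11/sqrt(30), <v, e_3> = 8/sqrt(80).
Square and sum: Σ |<v, e_j>|^2 = 5.
Compute ||v||^2 = v·v = 6.
Deficit = 6 − 5 = 1 ≥ 0, confirming Bessel's inequality. (The deficit equals ||v − Σ <v,e_j> e_j||^2, the squared distance from v to span{e_j}.)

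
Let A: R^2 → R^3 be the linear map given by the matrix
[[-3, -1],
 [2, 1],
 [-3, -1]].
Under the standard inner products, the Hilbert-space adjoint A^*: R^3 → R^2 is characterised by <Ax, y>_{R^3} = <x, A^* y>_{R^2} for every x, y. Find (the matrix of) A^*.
A^* = A^T =
[[-3, 2, -3],
 [-1, 1, -1]]

For real matrices with standard dot products, the defining identity <Ax, y> = <x, A^* y> gives (Ax)^T y = x^T (A^*) y, i.e. x^T A^T y = x^T (A^*) y. Since this holds for all x, y, we must have A^* = A^T. Therefore
A^* =
[[-3, 2, -3],
 [-1, 1, -1]].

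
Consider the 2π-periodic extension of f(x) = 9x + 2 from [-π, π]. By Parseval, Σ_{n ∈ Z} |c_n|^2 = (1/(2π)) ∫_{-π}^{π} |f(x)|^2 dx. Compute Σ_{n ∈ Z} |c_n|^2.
Σ |c_n|^2 = 27π^2 + 4

Expand and integrate term by term over [-π, π]:
  ∫ (9x)^2 dx = 81·(2π^3/3); ∫ 2·9·(2)·x dx = 0 (odd integrand); ∫ 2^2 dx = 4·2π.
So (1/(2π)) ∫_{-π}^{π} (9x + 2)^2 dx = 81π^2/3 + 4 = 27π^2 + 4.
Parseval ⇒ Σ |c_n|^2 = 27π^2 + 4.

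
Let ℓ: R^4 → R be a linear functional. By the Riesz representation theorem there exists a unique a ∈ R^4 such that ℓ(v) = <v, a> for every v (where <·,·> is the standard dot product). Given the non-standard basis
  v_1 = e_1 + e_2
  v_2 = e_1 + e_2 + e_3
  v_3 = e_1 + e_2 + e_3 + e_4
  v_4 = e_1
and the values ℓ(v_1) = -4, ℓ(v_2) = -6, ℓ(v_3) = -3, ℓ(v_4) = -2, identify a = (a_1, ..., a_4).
a = (-2, -2, -2, 3)

Write a = (a_1, ..., a_4) in the standard basis. For each basis vector v_i, ℓ(v_i) = <v_i, a> is a linear equation in the a_j's. Collect the n equations into a matrix system V a = ℓ, where row i of V is v_i (expressed in the standard basis). Since V is invertible (lower-triangular with 1s on the diagonal, up to permutation), solve by back-substitution:
  V =
[[1, 1, 0, 0],
 [1, 1, 1, 0],
 [1, 1, 1, 1],
 [1, 0, 0, 0]]
  V a = (-4, -6, -3, -2)
Solving gives a = (-2, -2, -2, 3).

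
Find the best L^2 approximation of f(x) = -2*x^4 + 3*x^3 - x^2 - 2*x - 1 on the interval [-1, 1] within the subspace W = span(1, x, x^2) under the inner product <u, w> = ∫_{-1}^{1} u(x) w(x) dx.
g(x) = -19*x^2/7 - x/5 - 29/35

The best approximation g ∈ W is the orthogonal projection of f onto W. Writing g = a_0 + a_1 x + a_2 x^2, the coefficients solve the normal equations G · a = b where
  G_{ij} = <φ_i, φ_j> and b_i = <f, φ_i>, with φ_0 = 1, φ_1 = x, φ_2 = x^2.
G =
  [2, 0, 2/3]
  [0, 2/3, 0]
  [2/3, 0, 2/5],
b = (-52/15, -2/15, -172/105).
Solving gives a_0 = -29/35, a_1 = -1/5, a_2 = -19/7, so
  g(x) = -19*x^2/7 - x/5 - 29/35.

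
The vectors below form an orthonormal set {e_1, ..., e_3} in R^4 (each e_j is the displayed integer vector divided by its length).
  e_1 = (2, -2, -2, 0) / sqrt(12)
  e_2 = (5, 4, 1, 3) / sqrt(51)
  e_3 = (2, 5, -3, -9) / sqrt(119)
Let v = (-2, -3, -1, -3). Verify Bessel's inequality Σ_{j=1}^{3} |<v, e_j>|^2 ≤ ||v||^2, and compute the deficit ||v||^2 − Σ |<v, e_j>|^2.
Σ |<v, e_j>|^2 = 157/7; ||v||^2 = 23; deficit = 4/7

Write each e_j = u_j / sqrt(<u_j, u_j>) where u_j is the displayed integer vector. Then <v, e_j> = <v, u_j> / sqrt(<u_j, u_j>), so |<v, e_j>|^2 = <v, u_j>^2 / <u_j, u_j>.
Coefficients: <v, e_1> = 4/sqrt(12), <v, e_2> = -32/sqrt(51), <v, e_3> = 11/sqrt(119).
Square and sum: Σ |<v, e_j>|^2 = 157/7.
Compute ||v||^2 = v·v = 23.
Deficit = 23 − 157/7 = 4/7 ≥ 0, confirming Bessel's inequality. (The deficit equals ||v − Σ <v,e_j> e_j||^2, the squared distance from v to span{e_j}.)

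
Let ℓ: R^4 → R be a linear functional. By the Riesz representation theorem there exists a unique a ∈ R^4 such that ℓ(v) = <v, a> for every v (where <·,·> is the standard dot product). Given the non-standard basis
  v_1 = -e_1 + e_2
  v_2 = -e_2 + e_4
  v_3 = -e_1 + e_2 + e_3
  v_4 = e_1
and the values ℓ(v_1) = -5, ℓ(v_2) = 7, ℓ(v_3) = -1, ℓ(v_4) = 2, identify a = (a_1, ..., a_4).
a = (2, -3, 4, 4)

Write a = (a_1, ..., a_4) in the standard basis. For each basis vector v_i, ℓ(v_i) = <v_i, a> is a linear equation in the a_j's. Collect the n equations into a matrix system V a = ℓ, where row i of V is v_i (expressed in the standard basis). Since V is invertible (lower-triangular with 1s on the diagonal, up to permutation), solve by back-substitution:
  V =
[[-1, 1, 0, 0],
 [0, -1, 0, 1],
 [-1, 1, 1, 0],
 [1, 0, 0, 0]]
  V a = (-5, 7, -1, 2)
Solving gives a = (2, -3, 4, 4).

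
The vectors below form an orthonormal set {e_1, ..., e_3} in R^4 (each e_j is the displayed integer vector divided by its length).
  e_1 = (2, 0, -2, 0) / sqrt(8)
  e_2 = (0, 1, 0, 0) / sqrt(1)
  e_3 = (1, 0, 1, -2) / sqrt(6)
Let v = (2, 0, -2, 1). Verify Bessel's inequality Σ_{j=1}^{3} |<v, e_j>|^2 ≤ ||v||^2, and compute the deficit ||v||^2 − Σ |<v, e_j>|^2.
Σ |<v, e_j>|^2 = 26/3; ||v||^2 = 9; deficit = 1/3

Write each e_j = u_j / sqrt(<u_j, u_j>) where u_j is the displayed integer vector. Then <v, e_j> = <v, u_j> / sqrt(<u_j, u_j>), so |<v, e_j>|^2 = <v, u_j>^2 / <u_j, u_j>.
Coefficients: <v, e_1> = 8/sqrt(8), <v, e_2> = 0/sqrt(1), <v, e_3> = -2/sqrt(6).
Square and sum: Σ |<v, e_j>|^2 = 26/3.
Compute ||v||^2 = v·v = 9.
Deficit = 9 − 26/3 = 1/3 ≥ 0, confirming Bessel's inequality. (The deficit equals ||v − Σ <v,e_j> e_j||^2, the squared distance from v to span{e_j}.)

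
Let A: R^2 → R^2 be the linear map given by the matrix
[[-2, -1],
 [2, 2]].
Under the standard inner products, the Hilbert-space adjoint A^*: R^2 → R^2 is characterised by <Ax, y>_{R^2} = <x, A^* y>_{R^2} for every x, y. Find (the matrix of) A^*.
A^* = A^T =
[[-2, 2],
 [-1, 2]]

For real matrices with standard dot products, the defining identity <Ax, y> = <x, A^* y> gives (Ax)^T y = x^T (A^*) y, i.e. x^T A^T y = x^T (A^*) y. Since this holds for all x, y, we must have A^* = A^T. Therefore
A^* =
[[-2, 2],
 [-1, 2]].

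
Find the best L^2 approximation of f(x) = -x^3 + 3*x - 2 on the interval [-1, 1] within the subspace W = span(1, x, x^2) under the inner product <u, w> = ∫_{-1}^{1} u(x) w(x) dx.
g(x) = 12*x/5 - 2

The best approximation g ∈ W is the orthogonal projection of f onto W. Writing g = a_0 + a_1 x + a_2 x^2, the coefficients solve the normal equations G · a = b where
  G_{ij} = <φ_i, φ_j> and b_i = <f, φ_i>, with φ_0 = 1, φ_1 = x, φ_2 = x^2.
G =
  [2, 0, 2/3]
  [0, 2/3, 0]
  [2/3, 0, 2/5],
b = (-4, 8/5, -4/3).
Solving gives a_0 = -2, a_1 = 12/5, a_2 = 0, so
  g(x) = 12*x/5 - 2.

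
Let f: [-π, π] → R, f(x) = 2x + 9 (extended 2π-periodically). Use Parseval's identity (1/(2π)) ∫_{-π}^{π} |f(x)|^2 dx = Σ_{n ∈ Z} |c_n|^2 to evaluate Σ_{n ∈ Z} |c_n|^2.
Σ |c_n|^2 = 4π^2/3 + 81

Expand and integrate term by term over [-π, π]:
  ∫ (2x)^2 dx = 4·(2π^3/3); ∫ 2·2·(9)·x dx = 0 (odd integrand); ∫ 9^2 dx = 81·2π.
So (1/(2π)) ∫_{-π}^{π} (2x + 9)^2 dx = 4π^2/3 + 81 = 4π^2/3 + 81.
Parseval ⇒ Σ |c_n|^2 = 4π^2/3 + 81.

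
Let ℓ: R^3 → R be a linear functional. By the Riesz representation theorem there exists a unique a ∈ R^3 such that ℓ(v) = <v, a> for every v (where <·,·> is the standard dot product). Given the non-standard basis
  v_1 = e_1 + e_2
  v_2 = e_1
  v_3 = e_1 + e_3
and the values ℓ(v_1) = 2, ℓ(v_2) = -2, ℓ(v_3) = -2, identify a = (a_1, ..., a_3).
a = (-2, 4, 0)

Write a = (a_1, ..., a_3) in the standard basis. For each basis vector v_i, ℓ(v_i) = <v_i, a> is a linear equation in the a_j's. Collect the n equations into a matrix system V a = ℓ, where row i of V is v_i (expressed in the standard basis). Since V is invertible (lower-triangular with 1s on the diagonal, up to permutation), solve by back-substitution:
  V =
[[1, 1, 0],
 [1, 0, 0],
 [1, 0, 1]]
  V a = (2, -2, -2)
Solving gives a = (-2, 4, 0).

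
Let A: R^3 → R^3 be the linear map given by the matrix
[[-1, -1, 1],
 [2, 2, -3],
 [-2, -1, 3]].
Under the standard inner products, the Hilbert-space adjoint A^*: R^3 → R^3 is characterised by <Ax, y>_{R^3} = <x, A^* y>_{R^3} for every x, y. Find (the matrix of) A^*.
A^* = A^T =
[[-1, 2, -2],
 [-1, 2, -1],
 [1, -3, 3]]

For real matrices with standard dot products, the defining identity <Ax, y> = <x, A^* y> gives (Ax)^T y = x^T (A^*) y, i.e. x^T A^T y = x^T (A^*) y. Since this holds for all x, y, we must have A^* = A^T. Therefore
A^* =
[[-1, 2, -2],
 [-1, 2, -1],
 [1, -3, 3]].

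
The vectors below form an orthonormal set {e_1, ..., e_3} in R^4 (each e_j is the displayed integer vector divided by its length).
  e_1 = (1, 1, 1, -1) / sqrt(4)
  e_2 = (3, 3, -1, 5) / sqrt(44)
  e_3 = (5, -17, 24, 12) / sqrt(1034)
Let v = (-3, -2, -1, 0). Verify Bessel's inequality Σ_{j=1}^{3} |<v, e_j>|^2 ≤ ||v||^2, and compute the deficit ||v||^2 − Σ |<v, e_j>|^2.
Σ |<v, e_j>|^2 = 1267/94; ||v||^2 = 14; deficit = 49/94

Write each e_j = u_j / sqrt(<u_j, u_j>) where u_j is the displayed integer vector. Then <v, e_j> = <v, u_j> / sqrt(<u_j, u_j>), so |<v, e_j>|^2 = <v, u_j>^2 / <u_j, u_j>.
Coefficients: <v, e_1> = -6/sqrt(4), <v, e_2> = -14/sqrt(44), <v, e_3> = -5/sqrt(1034).
Square and sum: Σ |<v, e_j>|^2 = 1267/94.
Compute ||v||^2 = v·v = 14.
Deficit = 14 − 1267/94 = 49/94 ≥ 0, confirming Bessel's inequality. (The deficit equals ||v − Σ <v,e_j> e_j||^2, the squared distance from v to span{e_j}.)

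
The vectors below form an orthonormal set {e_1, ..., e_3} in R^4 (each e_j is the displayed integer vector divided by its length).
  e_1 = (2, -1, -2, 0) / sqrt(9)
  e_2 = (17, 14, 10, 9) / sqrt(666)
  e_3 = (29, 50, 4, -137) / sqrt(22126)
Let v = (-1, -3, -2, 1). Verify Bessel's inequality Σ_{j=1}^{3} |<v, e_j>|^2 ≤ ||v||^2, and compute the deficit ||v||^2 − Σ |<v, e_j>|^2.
Σ |<v, e_j>|^2 = 4449/299; ||v||^2 = 15; deficit = 36/299

Write each e_j = u_j / sqrt(<u_j, u_j>) where u_j is the displayed integer vector. Then <v, e_j> = <v, u_j> / sqrt(<u_j, u_j>), so |<v, e_j>|^2 = <v, u_j>^2 / <u_j, u_j>.
Coefficients: <v, e_1> = 5/sqrt(9), <v, e_2> = -70/sqrt(666), <v, e_3> = -324/sqrt(22126).
Square and sum: Σ |<v, e_j>|^2 = 4449/299.
Compute ||v||^2 = v·v = 15.
Deficit = 15 − 4449/299 = 36/299 ≥ 0, confirming Bessel's inequality. (The deficit equals ||v − Σ <v,e_j> e_j||^2, the squared distance from v to span{e_j}.)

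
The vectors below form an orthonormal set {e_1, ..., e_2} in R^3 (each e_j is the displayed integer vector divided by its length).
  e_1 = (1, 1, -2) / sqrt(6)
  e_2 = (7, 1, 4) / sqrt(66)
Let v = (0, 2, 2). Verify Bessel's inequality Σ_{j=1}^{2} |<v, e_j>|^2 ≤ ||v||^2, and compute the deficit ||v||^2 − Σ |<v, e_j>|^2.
Σ |<v, e_j>|^2 = 24/11; ||v||^2 = 8; deficit = 64/11

Write each e_j = u_j / sqrt(<u_j, u_j>) where u_j is the displayed integer vector. Then <v, e_j> = <v, u_j> / sqrt(<u_j, u_j>), so |<v, e_j>|^2 = <v, u_j>^2 / <u_j, u_j>.
Coefficients: <v, e_1> = -2/sqrt(6), <v, e_2> = 10/sqrt(66).
Square and sum: Σ |<v, e_j>|^2 = 24/11.
Compute ||v||^2 = v·v = 8.
Deficit = 8 − 24/11 = 64/11 ≥ 0, confirming Bessel's inequality. (The deficit equals ||v − Σ <v,e_j> e_j||^2, the squared distance from v to span{e_j}.)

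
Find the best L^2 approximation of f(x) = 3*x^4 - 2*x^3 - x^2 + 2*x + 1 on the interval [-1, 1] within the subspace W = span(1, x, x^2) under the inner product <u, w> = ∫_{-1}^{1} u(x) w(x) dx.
g(x) = 11*x^2/7 + 4*x/5 + 26/35

The best approximation g ∈ W is the orthogonal projection of f onto W. Writing g = a_0 + a_1 x + a_2 x^2, the coefficients solve the normal equations G · a = b where
  G_{ij} = <φ_i, φ_j> and b_i = <f, φ_i>, with φ_0 = 1, φ_1 = x, φ_2 = x^2.
G =
  [2, 0, 2/3]
  [0, 2/3, 0]
  [2/3, 0, 2/5],
b = (38/15, 8/15, 118/105).
Solving gives a_0 = 26/35, a_1 = 4/5, a_2 = 11/7, so
  g(x) = 11*x^2/7 + 4*x/5 + 26/35.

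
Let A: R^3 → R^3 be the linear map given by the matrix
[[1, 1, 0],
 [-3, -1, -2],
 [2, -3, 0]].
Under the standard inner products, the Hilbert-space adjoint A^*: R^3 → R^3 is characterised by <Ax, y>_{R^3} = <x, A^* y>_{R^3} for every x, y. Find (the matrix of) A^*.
A^* = A^T =
[[1, -3, 2],
 [1, -1, -3],
 [0, -2, 0]]

For real matrices with standard dot products, the defining identity <Ax, y> = <x, A^* y> gives (Ax)^T y = x^T (A^*) y, i.e. x^T A^T y = x^T (A^*) y. Since this holds for all x, y, we must have A^* = A^T. Therefore
A^* =
[[1, -3, 2],
 [1, -1, -3],
 [0, -2, 0]].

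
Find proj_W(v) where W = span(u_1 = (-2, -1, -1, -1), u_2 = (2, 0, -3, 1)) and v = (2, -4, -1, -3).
proj_W(v) = (-28/47, -32/47, -86/47, -14/47)

Set up U = [u_1 | ... | u_2] ∈ R^(4×2). The projector onto W = col(U) is P = U (U^T U)^(-1) U^T.
Compute U^T U =
  [7, -2]
  [-2, 14],
and U^T v = (4, 4).
Solve U^T U · c = U^T v for the coefficients: c = (32/47, 18/47). The projection is proj_W(v) = U c.
Check: (v - proj_W(v)) · u_1 = 0  (should be 0).
Check: (v - proj_W(v)) · u_2 = 0  (should be 0).
Result: proj_W(v) = (-28/47, -32/47, -86/47, -14/47).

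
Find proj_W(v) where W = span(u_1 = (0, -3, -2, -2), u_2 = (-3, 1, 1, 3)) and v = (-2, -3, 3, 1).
proj_W(v) = (-164/73, -193/219, -74/219, 254/219)

Set up U = [u_1 | ... | u_2] ∈ R^(4×2). The projector onto W = col(U) is P = U (U^T U)^(-1) U^T.
Compute U^T U =
  [17, -11]
  [-11, 20],
and U^T v = (1, 9).
Solve U^T U · c = U^T v for the coefficients: c = (119/219, 164/219). The projection is proj_W(v) = U c.
Check: (v - proj_W(v)) · u_1 = 0  (should be 0).
Check: (v - proj_W(v)) · u_2 = 0  (should be 0).
Result: proj_W(v) = (-164/73, -193/219, -74/219, 254/219).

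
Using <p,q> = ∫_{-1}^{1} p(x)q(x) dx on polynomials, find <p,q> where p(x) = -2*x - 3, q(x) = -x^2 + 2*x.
<p,q> = -2/3

Expand the product: p(x)·q(x) = 2*x^3 - x^2 - 6*x.
∫_{-1}^{1} of each monomial x^k gives [2/(k+1) if k even, 0 if k odd]. Integrating term-by-term (or equivalently evaluating the antiderivative F(x) = x^4/2 - x^3/3 - 3*x^2 at the endpoints):
  F(1) − F(−1) = -17/6 − (-13/6) = -2/3.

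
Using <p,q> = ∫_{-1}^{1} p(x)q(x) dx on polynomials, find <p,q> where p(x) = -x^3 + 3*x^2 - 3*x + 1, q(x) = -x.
<p,q> = 12/5

Expand the product: p(x)·q(x) = x^4 - 3*x^3 + 3*x^2 - x.
∫_{-1}^{1} of each monomial x^k gives [2/(k+1) if k even, 0 if k odd]. Integrating term-by-term (or equivalently evaluating the antiderivative F(x) = x^5/5 - 3*x^4/4 + x^3 - x^2/2 at the endpoints):
  F(1) − F(−1) = -1/20 − (-49/20) = 12/5.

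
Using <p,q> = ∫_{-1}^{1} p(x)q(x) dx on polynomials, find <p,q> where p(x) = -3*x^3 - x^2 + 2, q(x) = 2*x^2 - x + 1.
<p,q> = 32/5

Expand the product: p(x)·q(x) = -6*x^5 + x^4 - 2*x^3 + 3*x^2 - 2*x + 2.
∫_{-1}^{1} of each monomial x^k gives [2/(k+1) if k even, 0 if k odd]. Integrating term-by-term (or equivalently evaluating the antiderivative F(x) = -x^6 + x^5/5 - x^4/2 + x^3 - x^2 + 2*x at the endpoints):
  F(1) − F(−1) = 7/10 − (-57/10) = 32/5.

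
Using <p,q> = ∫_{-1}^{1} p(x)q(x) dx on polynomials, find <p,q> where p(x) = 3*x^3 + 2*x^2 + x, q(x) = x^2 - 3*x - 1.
<p,q> = -92/15

Expand the product: p(x)·q(x) = 3*x^5 - 7*x^4 - 8*x^3 - 5*x^2 - x.
∫_{-1}^{1} of each monomial x^k gives [2/(k+1) if k even, 0 if k odd]. Integrating term-by-term (or equivalently evaluating the antiderivative F(x) = x^6/2 - 7*x^5/5 - 2*x^4 - 5*x^3/3 - x^2/2 at the endpoints):
  F(1) − F(−1) = -76/15 − (16/15) = -92/15.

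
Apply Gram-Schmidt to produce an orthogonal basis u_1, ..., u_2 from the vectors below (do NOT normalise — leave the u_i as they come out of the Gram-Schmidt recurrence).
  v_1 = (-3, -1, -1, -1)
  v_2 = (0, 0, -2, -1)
Orthogonal basis:
  u_1 = (-3, -1, -1, -1)
  u_2 = (3/4, 1/4, -7/4, -3/4)

Apply the Gram-Schmidt recurrence
  u_1 = v_1
  u_i = v_i − Σ_{j<i} ((v_i · u_j) / (u_j · u_j)) · u_j.

Step by step this gives:
  u_1 = (-3, -1, -1, -1)
  u_2 = (3/4, 1/4, -7/4, -3/4)

Orthogonality check:
  u_2 · u_1 = 0 (should be 0)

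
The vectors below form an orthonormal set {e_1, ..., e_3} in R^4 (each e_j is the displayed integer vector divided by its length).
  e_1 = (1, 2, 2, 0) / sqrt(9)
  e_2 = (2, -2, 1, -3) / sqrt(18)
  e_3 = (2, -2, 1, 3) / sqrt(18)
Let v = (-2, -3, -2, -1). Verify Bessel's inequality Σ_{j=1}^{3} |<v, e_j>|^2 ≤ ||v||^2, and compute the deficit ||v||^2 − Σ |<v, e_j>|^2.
Σ |<v, e_j>|^2 = 17; ||v||^2 = 18; deficit = 1

Write each e_j = u_j / sqrt(<u_j, u_j>) where u_j is the displayed integer vector. Then <v, e_j> = <v, u_j> / sqrt(<u_j, u_j>), so |<v, e_j>|^2 = <v, u_j>^2 / <u_j, u_j>.
Coefficients: <v, e_1> = -12/sqrt(9), <v, e_2> = 3/sqrt(18), <v, e_3> = -3/sqrt(18).
Square and sum: Σ |<v, e_j>|^2 = 17.
Compute ||v||^2 = v·v = 18.
Deficit = 18 − 17 = 1 ≥ 0, confirming Bessel's inequality. (The deficit equals ||v − Σ <v,e_j> e_j||^2, the squared distance from v to span{e_j}.)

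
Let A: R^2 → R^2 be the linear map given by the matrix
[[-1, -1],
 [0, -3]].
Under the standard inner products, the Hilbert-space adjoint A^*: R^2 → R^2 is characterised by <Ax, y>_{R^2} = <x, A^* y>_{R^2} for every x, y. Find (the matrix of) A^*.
A^* = A^T =
[[-1, 0],
 [-1, -3]]

For real matrices with standard dot products, the defining identity <Ax, y> = <x, A^* y> gives (Ax)^T y = x^T (A^*) y, i.e. x^T A^T y = x^T (A^*) y. Since this holds for all x, y, we must have A^* = A^T. Therefore
A^* =
[[-1, 0],
 [-1, -3]].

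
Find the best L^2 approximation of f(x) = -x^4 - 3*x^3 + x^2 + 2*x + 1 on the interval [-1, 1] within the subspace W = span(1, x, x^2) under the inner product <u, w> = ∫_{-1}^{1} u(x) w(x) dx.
g(x) = x^2/7 + x/5 + 38/35

The best approximation g ∈ W is the orthogonal projection of f onto W. Writing g = a_0 + a_1 x + a_2 x^2, the coefficients solve the normal equations G · a = b where
  G_{ij} = <φ_i, φ_j> and b_i = <f, φ_i>, with φ_0 = 1, φ_1 = x, φ_2 = x^2.
G =
  [2, 0, 2/3]
  [0, 2/3, 0]
  [2/3, 0, 2/5],
b = (34/15, 2/15, 82/105).
Solving gives a_0 = 38/35, a_1 = 1/5, a_2 = 1/7, so
  g(x) = x^2/7 + x/5 + 38/35.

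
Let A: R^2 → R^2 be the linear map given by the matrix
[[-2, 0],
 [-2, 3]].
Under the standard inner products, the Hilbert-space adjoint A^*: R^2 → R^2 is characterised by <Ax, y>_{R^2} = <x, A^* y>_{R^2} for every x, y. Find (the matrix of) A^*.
A^* = A^T =
[[-2, -2],
 [0, 3]]

For real matrices with standard dot products, the defining identity <Ax, y> = <x, A^* y> gives (Ax)^T y = x^T (A^*) y, i.e. x^T A^T y = x^T (A^*) y. Since this holds for all x, y, we must have A^* = A^T. Therefore
A^* =
[[-2, -2],
 [0, 3]].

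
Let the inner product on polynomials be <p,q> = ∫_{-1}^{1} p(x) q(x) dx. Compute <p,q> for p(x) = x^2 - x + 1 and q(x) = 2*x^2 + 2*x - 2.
<p,q> = -68/15

Expand the product: p(x)·q(x) = 2*x^4 - 2*x^2 + 4*x - 2.
∫_{-1}^{1} of each monomial x^k gives [2/(k+1) if k even, 0 if k odd]. Integrating term-by-term (or equivalently evaluating the antiderivative F(x) = 2*x^5/5 - 2*x^3/3 + 2*x^2 - 2*x at the endpoints):
  F(1) − F(−1) = -4/15 − (64/15) = -68/15.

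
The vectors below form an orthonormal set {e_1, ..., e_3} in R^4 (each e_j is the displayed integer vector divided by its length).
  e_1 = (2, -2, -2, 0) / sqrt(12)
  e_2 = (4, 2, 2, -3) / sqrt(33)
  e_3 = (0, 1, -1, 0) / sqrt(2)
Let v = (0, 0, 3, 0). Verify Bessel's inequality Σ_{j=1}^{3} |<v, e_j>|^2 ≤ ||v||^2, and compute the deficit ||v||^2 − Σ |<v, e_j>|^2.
Σ |<v, e_j>|^2 = 189/22; ||v||^2 = 9; deficit = 9/22

Write each e_j = u_j / sqrt(<u_j, u_j>) where u_j is the displayed integer vector. Then <v, e_j> = <v, u_j> / sqrt(<u_j, u_j>), so |<v, e_j>|^2 = <v, u_j>^2 / <u_j, u_j>.
Coefficients: <v, e_1> = -6/sqrt(12), <v, e_2> = 6/sqrt(33), <v, e_3> = -3/sqrt(2).
Square and sum: Σ |<v, e_j>|^2 = 189/22.
Compute ||v||^2 = v·v = 9.
Deficit = 9 − 189/22 = 9/22 ≥ 0, confirming Bessel's inequality. (The deficit equals ||v − Σ <v,e_j> e_j||^2, the squared distance from v to span{e_j}.)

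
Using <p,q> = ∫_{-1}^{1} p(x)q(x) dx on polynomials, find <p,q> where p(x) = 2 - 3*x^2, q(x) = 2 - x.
<p,q> = 4

Expand the product: p(x)·q(x) = 3*x^3 - 6*x^2 - 2*x + 4.
∫_{-1}^{1} of each monomial x^k gives [2/(k+1) if k even, 0 if k odd]. Integrating term-by-term (or equivalently evaluating the antiderivative F(x) = 3*x^4/4 - 2*x^3 - x^2 + 4*x at the endpoints):
  F(1) − F(−1) = 7/4 − (-9/4) = 4.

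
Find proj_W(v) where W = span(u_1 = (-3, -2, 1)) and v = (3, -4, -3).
proj_W(v) = (6/7, 4/7, -2/7)

Set up U = [u_1 | ... | u_1] ∈ R^(3×1). The projector onto W = col(U) is P = U (U^T U)^(-1) U^T.
Compute U^T U =
  [14],
and U^T v = (-4).
Solve U^T U · c = U^T v for the coefficients: c = (-2/7). The projection is proj_W(v) = U c.
Check: (v - proj_W(v)) · u_1 = 0  (should be 0).
Result: proj_W(v) = (6/7, 4/7, -2/7).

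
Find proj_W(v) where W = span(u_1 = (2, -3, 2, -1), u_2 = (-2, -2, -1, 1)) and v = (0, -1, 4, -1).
proj_W(v) = (318/179, -267/179, 276/179, -159/179)

Set up U = [u_1 | ... | u_2] ∈ R^(4×2). The projector onto W = col(U) is P = U (U^T U)^(-1) U^T.
Compute U^T U =
  [18, -1]
  [-1, 10],
and U^T v = (12, -3).
Solve U^T U · c = U^T v for the coefficients: c = (117/179, -42/179). The projection is proj_W(v) = U c.
Check: (v - proj_W(v)) · u_1 = 0  (should be 0).
Check: (v - proj_W(v)) · u_2 = 0  (should be 0).
Result: proj_W(v) = (318/179, -267/179, 276/179, -159/179).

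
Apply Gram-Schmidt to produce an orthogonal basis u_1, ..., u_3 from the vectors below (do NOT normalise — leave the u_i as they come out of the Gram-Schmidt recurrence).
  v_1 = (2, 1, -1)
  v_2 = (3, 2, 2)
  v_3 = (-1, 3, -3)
Orthogonal basis:
  u_1 = (2, 1, -1)
  u_2 = (1, 1, 3)
  u_3 = (-56/33, 98/33, -14/33)

Apply the Gram-Schmidt recurrence
  u_1 = v_1
  u_i = v_i − Σ_{j<i} ((v_i · u_j) / (u_j · u_j)) · u_j.

Step by step this gives:
  u_1 = (2, 1, -1)
  u_2 = (1, 1, 3)
  u_3 = (-56/33, 98/33, -14/33)

Orthogonality check:
  u_2 · u_1 = 0 (should be 0)
  u_3 · u_1 = 0 (should be 0)
  u_3 · u_2 = 0 (should be 0)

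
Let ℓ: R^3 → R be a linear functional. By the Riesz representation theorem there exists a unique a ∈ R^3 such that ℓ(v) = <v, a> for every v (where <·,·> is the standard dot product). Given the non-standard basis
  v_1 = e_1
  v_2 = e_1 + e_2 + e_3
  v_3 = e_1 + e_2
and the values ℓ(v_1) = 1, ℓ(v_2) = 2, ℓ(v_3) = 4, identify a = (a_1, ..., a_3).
a = (1, 3, -2)

Write a = (a_1, ..., a_3) in the standard basis. For each basis vector v_i, ℓ(v_i) = <v_i, a> is a linear equation in the a_j's. Collect the n equations into a matrix system V a = ℓ, where row i of V is v_i (expressed in the standard basis). Since V is invertible (lower-triangular with 1s on the diagonal, up to permutation), solve by back-substitution:
  V =
[[1, 0, 0],
 [1, 1, 1],
 [1, 1, 0]]
  V a = (1, 2, 4)
Solving gives a = (1, 3, -2).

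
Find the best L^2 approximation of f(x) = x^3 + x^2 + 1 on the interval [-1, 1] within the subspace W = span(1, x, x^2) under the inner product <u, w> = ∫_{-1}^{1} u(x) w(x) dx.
g(x) = x^2 + 3*x/5 + 1

The best approximation g ∈ W is the orthogonal projection of f onto W. Writing g = a_0 + a_1 x + a_2 x^2, the coefficients solve the normal equations G · a = b where
  G_{ij} = <φ_i, φ_j> and b_i = <f, φ_i>, with φ_0 = 1, φ_1 = x, φ_2 = x^2.
G =
  [2, 0, 2/3]
  [0, 2/3, 0]
  [2/3, 0, 2/5],
b = (8/3, 2/5, 16/15).
Solving gives a_0 = 1, a_1 = 3/5, a_2 = 1, so
  g(x) = x^2 + 3*x/5 + 1.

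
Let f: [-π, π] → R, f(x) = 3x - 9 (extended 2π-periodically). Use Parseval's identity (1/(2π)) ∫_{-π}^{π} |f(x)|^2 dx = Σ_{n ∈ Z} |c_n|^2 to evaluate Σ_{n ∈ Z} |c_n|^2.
Σ |c_n|^2 = 3π^2 + 81

Expand and integrate term by term over [-π, π]:
  ∫ (3x)^2 dx = 9·(2π^3/3); ∫ 2·3·(-9)·x dx = 0 (odd integrand); ∫ (-9)^2 dx = 81·2π.
So (1/(2π)) ∫_{-π}^{π} (3x - 9)^2 dx = 9π^2/3 + 81 = 3π^2 + 81.
Parseval ⇒ Σ |c_n|^2 = 3π^2 + 81.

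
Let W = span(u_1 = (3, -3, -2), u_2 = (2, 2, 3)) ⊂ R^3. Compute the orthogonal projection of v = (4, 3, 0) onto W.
proj_W(v) = (1057/338, 19/26, 354/169)

Set up U = [u_1 | ... | u_2] ∈ R^(3×2). The projector onto W = col(U) is P = U (U^T U)^(-1) U^T.
Compute U^T U =
  [22, -6]
  [-6, 17],
and U^T v = (3, 14).
Solve U^T U · c = U^T v for the coefficients: c = (135/338, 163/169). The projection is proj_W(v) = U c.
Check: (v - proj_W(v)) · u_1 = 0  (should be 0).
Check: (v - proj_W(v)) · u_2 = 0  (should be 0).
Result: proj_W(v) = (1057/338, 19/26, 354/169).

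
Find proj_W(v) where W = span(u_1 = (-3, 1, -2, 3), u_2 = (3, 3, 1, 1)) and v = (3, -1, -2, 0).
proj_W(v) = (162/145, 86/435, 262/435, -238/435)

Set up U = [u_1 | ... | u_2] ∈ R^(4×2). The projector onto W = col(U) is P = U (U^T U)^(-1) U^T.
Compute U^T U =
  [23, -5]
  [-5, 20],
and U^T v = (-6, 4).
Solve U^T U · c = U^T v for the coefficients: c = (-20/87, 62/435). The projection is proj_W(v) = U c.
Check: (v - proj_W(v)) · u_1 = 0  (should be 0).
Check: (v - proj_W(v)) · u_2 = 0  (should be 0).
Result: proj_W(v) = (162/145, 86/435, 262/435, -238/435).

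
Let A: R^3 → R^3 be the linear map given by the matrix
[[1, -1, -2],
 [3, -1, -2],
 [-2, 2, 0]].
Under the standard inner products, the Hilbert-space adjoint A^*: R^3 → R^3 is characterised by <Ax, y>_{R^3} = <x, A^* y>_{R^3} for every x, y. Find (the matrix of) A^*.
A^* = A^T =
[[1, 3, -2],
 [-1, -1, 2],
 [-2, -2, 0]]

For real matrices with standard dot products, the defining identity <Ax, y> = <x, A^* y> gives (Ax)^T y = x^T (A^*) y, i.e. x^T A^T y = x^T (A^*) y. Since this holds for all x, y, we must have A^* = A^T. Therefore
A^* =
[[1, 3, -2],
 [-1, -1, 2],
 [-2, -2, 0]].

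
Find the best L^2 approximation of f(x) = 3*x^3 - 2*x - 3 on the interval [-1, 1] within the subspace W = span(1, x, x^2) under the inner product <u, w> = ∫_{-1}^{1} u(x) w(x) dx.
g(x) = -x/5 - 3

The best approximation g ∈ W is the orthogonal projection of f onto W. Writing g = a_0 + a_1 x + a_2 x^2, the coefficients solve the normal equations G · a = b where
  G_{ij} = <φ_i, φ_j> and b_i = <f, φ_i>, with φ_0 = 1, φ_1 = x, φ_2 = x^2.
G =
  [2, 0, 2/3]
  [0, 2/3, 0]
  [2/3, 0, 2/5],
b = (-6, -2/15, -2).
Solving gives a_0 = -3, a_1 = -1/5, a_2 = 0, so
  g(x) = -x/5 - 3.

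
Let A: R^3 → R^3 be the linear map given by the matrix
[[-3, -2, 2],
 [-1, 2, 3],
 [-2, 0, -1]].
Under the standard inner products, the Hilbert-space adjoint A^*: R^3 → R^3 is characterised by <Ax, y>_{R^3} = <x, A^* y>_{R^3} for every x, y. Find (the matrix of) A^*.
A^* = A^T =
[[-3, -1, -2],
 [-2, 2, 0],
 [2, 3, -1]]

For real matrices with standard dot products, the defining identity <Ax, y> = <x, A^* y> gives (Ax)^T y = x^T (A^*) y, i.e. x^T A^T y = x^T (A^*) y. Since this holds for all x, y, we must have A^* = A^T. Therefore
A^* =
[[-3, -1, -2],
 [-2, 2, 0],
 [2, 3, -1]].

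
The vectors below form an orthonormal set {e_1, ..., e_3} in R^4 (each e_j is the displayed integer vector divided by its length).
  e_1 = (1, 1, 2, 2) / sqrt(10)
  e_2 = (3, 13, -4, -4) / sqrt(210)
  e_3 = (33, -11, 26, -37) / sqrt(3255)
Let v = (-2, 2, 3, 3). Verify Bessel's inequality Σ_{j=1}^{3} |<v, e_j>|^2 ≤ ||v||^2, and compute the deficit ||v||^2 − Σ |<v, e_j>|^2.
Σ |<v, e_j>|^2 = 2941/155; ||v||^2 = 26; deficit = 1089/155

Write each e_j = u_j / sqrt(<u_j, u_j>) where u_j is the displayed integer vector. Then <v, e_j> = <v, u_j> / sqrt(<u_j, u_j>), so |<v, e_j>|^2 = <v, u_j>^2 / <u_j, u_j>.
Coefficients: <v, e_1> = 12/sqrt(10), <v, e_2> = -4/sqrt(210), <v, e_3> = -121/sqrt(3255).
Square and sum: Σ |<v, e_j>|^2 = 2941/155.
Compute ||v||^2 = v·v = 26.
Deficit = 26 − 2941/155 = 1089/155 ≥ 0, confirming Bessel's inequality. (The deficit equals ||v − Σ <v,e_j> e_j||^2, the squared distance from v to span{e_j}.)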